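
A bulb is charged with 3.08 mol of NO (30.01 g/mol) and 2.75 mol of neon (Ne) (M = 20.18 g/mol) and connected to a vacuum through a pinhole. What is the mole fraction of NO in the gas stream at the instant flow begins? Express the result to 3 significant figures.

0.479

Rate_i ∝ x_i/√M_i (Graham's law weighted by mole fraction), so the effusate composition follows n_i/√M_i.
x_NO(eff) = (n_NO/√M_NO) / (n_NO/√M_NO + n_Ne/√M_Ne)
= (3.08/√30.01) / (3.08/√30.01 + 2.75/√20.18) = 0.5622/(0.5622 + 0.6122) = 0.479.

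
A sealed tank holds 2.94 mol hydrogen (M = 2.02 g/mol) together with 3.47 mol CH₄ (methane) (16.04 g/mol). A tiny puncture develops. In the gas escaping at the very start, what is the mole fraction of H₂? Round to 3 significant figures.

0.705

Rate_i ∝ x_i/√M_i (Graham's law weighted by mole fraction), so the effusate composition follows n_i/√M_i.
x_H₂(eff) = (n_H₂/√M_H₂) / (n_H₂/√M_H₂ + n_CH₄/√M_CH₄)
= (2.94/√2.02) / (2.94/√2.02 + 3.47/√16.04) = 2.069/(2.069 + 0.8664) = 0.705.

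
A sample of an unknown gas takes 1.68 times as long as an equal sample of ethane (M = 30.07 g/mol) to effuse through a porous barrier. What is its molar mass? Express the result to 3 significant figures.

84.9 g/mol

Using Graham's law: t_X/t_C₂H₆ = √(M_X/M_C₂H₆).
1.68 = √(M_X/30.07)
M_X = 30.07 × 1.68² = 30.07 × 2.822 = 84.9 g/mol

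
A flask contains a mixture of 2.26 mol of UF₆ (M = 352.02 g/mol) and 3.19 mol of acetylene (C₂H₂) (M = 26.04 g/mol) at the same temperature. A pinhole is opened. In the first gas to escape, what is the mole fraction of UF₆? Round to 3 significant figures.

0.162

The effusion rate of species i is ∝ p_i/√M_i ∝ n_i/√M_i.
So x_UF₆ in the escaping gas = (n_UF₆/√M_UF₆) / Σ(n_i/√M_i)
= (2.26/√352.02) / (2.26/√352.02 + 3.19/√26.04) = 0.1205/(0.1205 + 0.6251) = 0.162.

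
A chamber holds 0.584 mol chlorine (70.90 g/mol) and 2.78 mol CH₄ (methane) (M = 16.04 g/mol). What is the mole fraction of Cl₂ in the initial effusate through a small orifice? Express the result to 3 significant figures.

Each component's effusion rate ∝ (its partial pressure)·(1/√M) ∝ n_i/√M_i.
x_Cl₂(eff) = (n_Cl₂/√M_Cl₂) / (n_Cl₂/√M_Cl₂ + n_CH₄/√M_CH₄)
= (0.584/√70.90) / (0.584/√70.90 + 2.78/√16.04) = 0.06936/(0.06936 + 0.6941) = 0.0908.

0.0908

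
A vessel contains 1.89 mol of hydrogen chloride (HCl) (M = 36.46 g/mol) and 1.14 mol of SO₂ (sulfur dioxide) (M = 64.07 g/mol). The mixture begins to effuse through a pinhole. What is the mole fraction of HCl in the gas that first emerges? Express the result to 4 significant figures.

0.6873

Each component's effusion rate ∝ (its partial pressure)·(1/√M) ∝ n_i/√M_i.
Mole fraction of HCl in the effusate = (n_HCl/√M_HCl) / (n_HCl/√M_HCl + n_SO₂/√M_SO₂)
= (1.89/√36.46) / (1.89/√36.46 + 1.14/√64.07) = 0.3130/(0.3130 + 0.1424) = 0.6873.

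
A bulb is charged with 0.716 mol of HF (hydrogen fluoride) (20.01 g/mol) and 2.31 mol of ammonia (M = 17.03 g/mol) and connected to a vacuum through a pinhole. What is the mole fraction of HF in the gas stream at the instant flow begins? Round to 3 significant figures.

0.222

Rate_i ∝ x_i/√M_i (Graham's law weighted by mole fraction), so the effusate composition follows n_i/√M_i.
So x_HF in the escaping gas = (n_HF/√M_HF) / Σ(n_i/√M_i)
= (0.716/√20.01) / (0.716/√20.01 + 2.31/√17.03) = 0.1601/(0.1601 + 0.5598) = 0.222.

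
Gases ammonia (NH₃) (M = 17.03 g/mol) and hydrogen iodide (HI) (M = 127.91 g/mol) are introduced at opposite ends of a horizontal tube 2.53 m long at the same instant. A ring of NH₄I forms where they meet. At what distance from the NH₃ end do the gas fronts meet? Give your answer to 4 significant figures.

In equal time, each gas travels a distance ∝ its rate ∝ 1/√M, so d_NH₃/d_HI = √(M_HI/M_NH₃) = √(127.91/17.03) = 2.741.
With d_NH₃ + d_HI = 2.53 m, d_HI = 2.53/(1 + 2.741) = 0.6764 m.
d_NH₃ = 2.53 − 0.6764 = 1.854 m.

1.854 m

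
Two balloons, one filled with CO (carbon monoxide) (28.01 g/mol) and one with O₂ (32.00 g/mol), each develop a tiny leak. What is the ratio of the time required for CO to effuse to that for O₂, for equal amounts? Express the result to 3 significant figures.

By Graham's law, t_CO/t_O₂ = √(M_CO/M_O₂) = √(28.01/32.00) = √0.8753 = 0.936.

0.936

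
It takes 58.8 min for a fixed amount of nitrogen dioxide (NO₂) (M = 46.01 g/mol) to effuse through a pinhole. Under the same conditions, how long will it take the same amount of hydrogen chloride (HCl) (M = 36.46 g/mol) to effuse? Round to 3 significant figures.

By Graham's law, t_HCl/t_NO₂ = √(M_HCl/M_NO₂) = √(36.46/46.01) = √0.7924 = 0.8902.
So the time for HCl is 58.8 × 0.8902 = 52.3 min.

52.3 min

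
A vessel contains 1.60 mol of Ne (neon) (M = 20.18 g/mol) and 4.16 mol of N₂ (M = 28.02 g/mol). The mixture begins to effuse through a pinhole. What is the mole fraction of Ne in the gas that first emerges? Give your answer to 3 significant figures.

0.312

Effusion rate of each component ∝ n_i/√M_i (partial pressure × 1/√M).
Mole fraction of Ne in the effusate = (n_Ne/√M_Ne) / (n_Ne/√M_Ne + n_N₂/√M_N₂)
= (1.60/√20.18) / (1.60/√20.18 + 4.16/√28.02) = 0.3562/(0.3562 + 0.7859) = 0.312.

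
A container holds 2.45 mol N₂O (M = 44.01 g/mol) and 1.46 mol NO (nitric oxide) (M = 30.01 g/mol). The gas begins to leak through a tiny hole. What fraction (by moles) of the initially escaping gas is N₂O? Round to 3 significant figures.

The effusion rate of species i is ∝ p_i/√M_i ∝ n_i/√M_i.
x_N₂O(eff) = (n_N₂O/√M_N₂O) / (n_N₂O/√M_N₂O + n_NO/√M_NO)
= (2.45/√44.01) / (2.45/√44.01 + 1.46/√30.01) = 0.3693/(0.3693 + 0.2665) = 0.581.

0.581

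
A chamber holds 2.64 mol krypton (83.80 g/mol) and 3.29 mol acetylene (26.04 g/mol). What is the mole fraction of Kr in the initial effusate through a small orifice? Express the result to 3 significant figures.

0.309

Each component's effusion rate ∝ (its partial pressure)·(1/√M) ∝ n_i/√M_i.
So x_Kr in the escaping gas = (n_Kr/√M_Kr) / Σ(n_i/√M_i)
= (2.64/√83.80) / (2.64/√83.80 + 3.29/√26.04) = 0.2884/(0.2884 + 0.6447) = 0.309.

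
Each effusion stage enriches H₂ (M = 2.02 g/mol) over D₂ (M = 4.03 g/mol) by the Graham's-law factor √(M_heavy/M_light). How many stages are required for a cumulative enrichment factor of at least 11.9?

Single-stage factor α = √(4.03/2.02), so ln α = ½ ln(1.99505) = 0.3453.
Need α^N ≥ 11.9 ⇒ N ≥ ln(11.9) / ln α = 2.477 / 0.3453 = 7.17.
Rounding up, N = 8 stages.

8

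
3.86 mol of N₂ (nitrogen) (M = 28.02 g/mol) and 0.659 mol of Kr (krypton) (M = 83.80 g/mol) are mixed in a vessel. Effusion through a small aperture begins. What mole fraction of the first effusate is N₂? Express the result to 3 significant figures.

0.910

Effusion rate of each component ∝ n_i/√M_i (partial pressure × 1/√M).
Mole fraction of N₂ in the effusate = (n_N₂/√M_N₂) / (n_N₂/√M_N₂ + n_Kr/√M_Kr)
= (3.86/√28.02) / (3.86/√28.02 + 0.659/√83.80) = 0.7292/(0.7292 + 0.07199) = 0.910.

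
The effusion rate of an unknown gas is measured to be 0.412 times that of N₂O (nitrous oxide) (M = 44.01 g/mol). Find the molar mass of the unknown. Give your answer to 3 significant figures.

Graham's law gives rate_X/rate_N₂O = √(M_N₂O/M_X).
0.412 = √(44.01/M_X)
M_X = 44.01 / 0.412² = 44.01 / 0.1697 = 259 g/mol

259 g/mol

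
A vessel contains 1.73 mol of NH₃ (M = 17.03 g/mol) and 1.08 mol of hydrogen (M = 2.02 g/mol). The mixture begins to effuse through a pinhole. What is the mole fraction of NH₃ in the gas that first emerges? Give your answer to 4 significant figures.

Each component's effusion rate ∝ (its partial pressure)·(1/√M) ∝ n_i/√M_i.
Mole fraction of NH₃ in the effusate = (n_NH₃/√M_NH₃) / (n_NH₃/√M_NH₃ + n_H₂/√M_H₂)
= (1.73/√17.03) / (1.73/√17.03 + 1.08/√2.02) = 0.4192/(0.4192 + 0.7599) = 0.3555.

0.3555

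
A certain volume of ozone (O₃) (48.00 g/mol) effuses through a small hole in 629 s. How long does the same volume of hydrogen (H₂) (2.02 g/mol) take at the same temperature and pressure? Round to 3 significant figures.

129 s

Graham's law gives t_H₂/t_O₃ = √(M_H₂/M_O₃) = √(2.02/48.00) = √0.04208 = 0.2051.
So the time for H₂ is 629 × 0.2051 = 129 s.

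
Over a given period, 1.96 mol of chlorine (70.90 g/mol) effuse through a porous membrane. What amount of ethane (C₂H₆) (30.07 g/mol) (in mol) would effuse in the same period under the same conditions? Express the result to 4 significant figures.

Graham's law gives rate_C₂H₆/rate_Cl₂ = √(M_Cl₂/M_C₂H₆) = √(70.90/30.07) = √2.358 = 1.536.
So the amount for C₂H₆ is 1.96 × 1.536 = 3.010 mol.

3.010 mol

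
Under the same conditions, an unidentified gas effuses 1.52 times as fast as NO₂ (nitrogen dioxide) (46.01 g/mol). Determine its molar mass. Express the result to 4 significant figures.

19.91 g/mol

Graham's law gives rate_X/rate_NO₂ = √(M_NO₂/M_X).
1.52 = √(46.01/M_X)
M_X = 46.01 / 1.52² = 46.01 / 2.310 = 19.91 g/mol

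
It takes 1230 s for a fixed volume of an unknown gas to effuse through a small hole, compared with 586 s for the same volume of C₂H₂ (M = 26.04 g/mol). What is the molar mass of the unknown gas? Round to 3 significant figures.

115 g/mol

From Graham's law, t_X/t_C₂H₂ = √(M_X/M_C₂H₂).
1230/586 = 2.099 = √(M_X/26.04)
M_X = 26.04 × 2.099² = 26.04 × 4.406 = 115 g/mol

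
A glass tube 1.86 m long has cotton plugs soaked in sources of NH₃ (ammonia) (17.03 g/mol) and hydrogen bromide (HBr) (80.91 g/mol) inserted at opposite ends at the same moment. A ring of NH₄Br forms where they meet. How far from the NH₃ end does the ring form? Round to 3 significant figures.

1.28 m

Distances travelled in equal time are proportional to diffusion rates, so d_NH₃/d_HBr = √(M_HBr/M_NH₃) = √(80.91/17.03) = 2.180.
With d_NH₃ + d_HBr = 1.86 m, d_HBr = 1.86/(1 + 2.180) = 0.5850 m.
d_NH₃ = 1.86 − 0.5850 = 1.28 m.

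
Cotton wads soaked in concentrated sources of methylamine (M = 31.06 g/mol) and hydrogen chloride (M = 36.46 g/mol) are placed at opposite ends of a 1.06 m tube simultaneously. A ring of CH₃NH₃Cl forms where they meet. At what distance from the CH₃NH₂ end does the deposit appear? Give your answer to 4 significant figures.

0.5512 m

In equal time, each gas travels a distance ∝ its rate ∝ 1/√M, so d_CH₃NH₂/d_HCl = √(M_HCl/M_CH₃NH₂) = √(36.46/31.06) = 1.083.
With d_CH₃NH₂ + d_HCl = 1.06 m, d_HCl = 1.06/(1 + 1.083) = 0.5088 m.
d_CH₃NH₂ = 1.06 − 0.5088 = 0.5512 m.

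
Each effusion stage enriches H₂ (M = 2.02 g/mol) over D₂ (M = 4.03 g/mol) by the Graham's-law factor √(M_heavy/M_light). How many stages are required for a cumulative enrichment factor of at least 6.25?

6

Per stage α = (4.03/2.02)^(1/2) = 1.99505^0.5, giving ln α = 0.3453.
Need α^N ≥ 6.25 ⇒ N ≥ ln(6.25) / ln α = 1.833 / 0.3453 = 5.31.
Rounding up, N = 6 stages.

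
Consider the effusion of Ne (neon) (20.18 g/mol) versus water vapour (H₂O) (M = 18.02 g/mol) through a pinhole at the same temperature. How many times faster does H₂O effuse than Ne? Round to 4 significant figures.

1.058

Since effusion rate ∝ 1/√M, rate_H₂O/rate_Ne = √(M_Ne/M_H₂O) = √(20.18/18.02) = √1.120 = 1.058.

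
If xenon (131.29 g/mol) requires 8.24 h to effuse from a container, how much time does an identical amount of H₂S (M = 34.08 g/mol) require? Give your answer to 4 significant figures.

From Graham's law, t_H₂S/t_Xe = √(M_H₂S/M_Xe) = √(34.08/131.29) = √0.2596 = 0.5095.
So the time for H₂S is 8.24 × 0.5095 = 4.198 h.

4.198 h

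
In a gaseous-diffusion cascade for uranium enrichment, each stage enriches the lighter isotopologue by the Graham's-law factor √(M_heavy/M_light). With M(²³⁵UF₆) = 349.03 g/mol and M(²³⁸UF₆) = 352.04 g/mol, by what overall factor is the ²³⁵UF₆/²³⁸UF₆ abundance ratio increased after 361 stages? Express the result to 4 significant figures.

4.711

Overall factor = α^361 with α = √(352.04/349.03), i.e. (352.04/349.03)^(361/2).
= 1.00862^(361/2) = 4.711.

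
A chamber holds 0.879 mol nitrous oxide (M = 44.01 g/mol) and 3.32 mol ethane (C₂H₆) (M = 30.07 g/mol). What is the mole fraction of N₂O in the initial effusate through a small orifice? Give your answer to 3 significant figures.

0.180

Effusion rate of each component ∝ n_i/√M_i (partial pressure × 1/√M).
x_N₂O(eff) = (n_N₂O/√M_N₂O) / (n_N₂O/√M_N₂O + n_C₂H₆/√M_C₂H₆)
= (0.879/√44.01) / (0.879/√44.01 + 3.32/√30.07) = 0.1325/(0.1325 + 0.6054) = 0.180.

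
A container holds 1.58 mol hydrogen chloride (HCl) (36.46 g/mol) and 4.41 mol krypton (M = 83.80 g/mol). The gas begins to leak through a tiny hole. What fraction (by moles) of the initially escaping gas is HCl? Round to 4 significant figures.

0.3520

The effusion rate of species i is ∝ p_i/√M_i ∝ n_i/√M_i.
Mole fraction of HCl in the effusate = (n_HCl/√M_HCl) / (n_HCl/√M_HCl + n_Kr/√M_Kr)
= (1.58/√36.46) / (1.58/√36.46 + 4.41/√83.80) = 0.2617/(0.2617 + 0.4817) = 0.3520.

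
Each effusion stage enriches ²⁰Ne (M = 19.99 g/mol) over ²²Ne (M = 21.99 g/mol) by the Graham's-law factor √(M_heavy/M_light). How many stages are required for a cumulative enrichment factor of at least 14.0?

56

With α = √(21.99/19.99) per stage, ln α = ½ ln(1.10005) = 0.04768.
Need α^N ≥ 14.0 ⇒ N ≥ ln(14.0) / ln α = 2.639 / 0.04768 = 55.35.
Minimum whole number of stages: N = 56.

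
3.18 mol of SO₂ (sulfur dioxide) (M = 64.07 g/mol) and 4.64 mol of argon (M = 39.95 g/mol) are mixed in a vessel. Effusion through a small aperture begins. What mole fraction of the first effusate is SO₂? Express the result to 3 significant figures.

Each component's effusion rate ∝ (its partial pressure)·(1/√M) ∝ n_i/√M_i.
So x_SO₂ in the escaping gas = (n_SO₂/√M_SO₂) / Σ(n_i/√M_i)
= (3.18/√64.07) / (3.18/√64.07 + 4.64/√39.95) = 0.3973/(0.3973 + 0.7341) = 0.351.

0.351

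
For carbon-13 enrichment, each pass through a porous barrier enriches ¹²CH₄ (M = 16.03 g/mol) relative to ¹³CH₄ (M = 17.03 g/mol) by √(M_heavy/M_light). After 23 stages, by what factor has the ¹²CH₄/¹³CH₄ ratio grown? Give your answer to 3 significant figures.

The single-stage factor is √(M_heavy/M_light), so 23 stages give [√(17.03/16.03)]^23 = (17.03/16.03)^(23/2).
= 1.06238^(23/2) = 2.01.

2.01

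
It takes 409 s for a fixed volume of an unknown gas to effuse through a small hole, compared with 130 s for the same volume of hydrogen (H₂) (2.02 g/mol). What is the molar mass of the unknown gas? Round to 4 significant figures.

19.99 g/mol

By Graham's law, t_X/t_H₂ = √(M_X/M_H₂).
409/130 = 3.146 = √(M_X/2.02)
M_X = 2.02 × 3.146² = 2.02 × 9.898 = 19.99 g/mol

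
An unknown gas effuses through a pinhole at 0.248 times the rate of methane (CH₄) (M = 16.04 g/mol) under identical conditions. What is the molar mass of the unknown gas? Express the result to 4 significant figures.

Graham's law gives rate_X/rate_CH₄ = √(M_CH₄/M_X).
0.248 = √(16.04/M_X)
M_X = 16.04 / 0.248² = 16.04 / 0.06150 = 260.8 g/mol

260.8 g/mol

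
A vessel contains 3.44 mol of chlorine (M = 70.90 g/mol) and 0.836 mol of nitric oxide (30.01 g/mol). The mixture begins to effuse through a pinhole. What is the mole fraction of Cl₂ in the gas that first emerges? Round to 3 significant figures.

The effusion rate of species i is ∝ p_i/√M_i ∝ n_i/√M_i.
So x_Cl₂ in the escaping gas = (n_Cl₂/√M_Cl₂) / Σ(n_i/√M_i)
= (3.44/√70.90) / (3.44/√70.90 + 0.836/√30.01) = 0.4085/(0.4085 + 0.1526) = 0.728.

0.728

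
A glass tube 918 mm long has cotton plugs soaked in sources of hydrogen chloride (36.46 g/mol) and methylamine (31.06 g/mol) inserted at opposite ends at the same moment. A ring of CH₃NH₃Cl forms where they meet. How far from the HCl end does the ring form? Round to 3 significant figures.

Distances travelled in equal time are proportional to diffusion rates, so d_HCl/d_CH₃NH₂ = √(M_CH₃NH₂/M_HCl) = √(31.06/36.46) = 0.9230.
With d_HCl + d_CH₃NH₂ = 918 mm, d_CH₃NH₂ = 918/(1 + 0.9230) = 477.4 mm.
d_HCl = 918 − 477.4 = 441 mm.

441 mm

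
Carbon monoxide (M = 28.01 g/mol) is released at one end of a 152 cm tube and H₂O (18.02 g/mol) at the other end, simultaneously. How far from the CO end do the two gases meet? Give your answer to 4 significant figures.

Distances travelled in equal time are proportional to diffusion rates, so d_CO/d_H₂O = √(M_H₂O/M_CO) = √(18.02/28.01) = 0.8021.
With d_CO + d_H₂O = 152 cm, d_H₂O = 152/(1 + 0.8021) = 84.35 cm.
d_CO = 152 − 84.35 = 67.65 cm.

67.65 cm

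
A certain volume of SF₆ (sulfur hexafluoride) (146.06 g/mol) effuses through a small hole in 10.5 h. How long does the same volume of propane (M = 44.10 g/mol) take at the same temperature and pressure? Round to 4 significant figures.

5.770 h

Graham's law gives t_C₃H₈/t_SF₆ = √(M_C₃H₈/M_SF₆) = √(44.10/146.06) = √0.3019 = 0.5495.
So the time for C₃H₈ is 10.5 × 0.5495 = 5.770 h.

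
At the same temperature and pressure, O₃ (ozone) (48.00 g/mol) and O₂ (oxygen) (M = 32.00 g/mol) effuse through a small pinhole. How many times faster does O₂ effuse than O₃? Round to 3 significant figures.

1.22

By Graham's law, rate_O₂/rate_O₃ = √(M_O₃/M_O₂) = √(48.00/32.00) = √1.500 = 1.22.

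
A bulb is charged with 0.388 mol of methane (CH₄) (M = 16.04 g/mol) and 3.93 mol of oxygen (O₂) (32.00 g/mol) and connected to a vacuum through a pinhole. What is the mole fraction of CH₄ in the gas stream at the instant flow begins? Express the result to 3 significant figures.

The effusion rate of species i is ∝ p_i/√M_i ∝ n_i/√M_i.
So x_CH₄ in the escaping gas = (n_CH₄/√M_CH₄) / Σ(n_i/√M_i)
= (0.388/√16.04) / (0.388/√16.04 + 3.93/√32.00) = 0.09688/(0.09688 + 0.6947) = 0.122.

0.122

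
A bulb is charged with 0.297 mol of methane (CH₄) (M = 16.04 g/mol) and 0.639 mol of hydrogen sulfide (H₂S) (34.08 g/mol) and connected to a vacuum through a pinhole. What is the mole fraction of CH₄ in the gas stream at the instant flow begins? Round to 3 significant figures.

0.404

Each component's effusion rate ∝ (its partial pressure)·(1/√M) ∝ n_i/√M_i.
So x_CH₄ in the escaping gas = (n_CH₄/√M_CH₄) / Σ(n_i/√M_i)
= (0.297/√16.04) / (0.297/√16.04 + 0.639/√34.08) = 0.07416/(0.07416 + 0.1095) = 0.404.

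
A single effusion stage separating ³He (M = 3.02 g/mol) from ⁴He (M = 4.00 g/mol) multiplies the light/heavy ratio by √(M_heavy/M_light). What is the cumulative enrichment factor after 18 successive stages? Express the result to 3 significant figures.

12.5

After 18 stages the ratio has grown by (√(4.00/3.02))^18 = (4.00/3.02)^(18/2).
= 1.32450^9 = 12.5.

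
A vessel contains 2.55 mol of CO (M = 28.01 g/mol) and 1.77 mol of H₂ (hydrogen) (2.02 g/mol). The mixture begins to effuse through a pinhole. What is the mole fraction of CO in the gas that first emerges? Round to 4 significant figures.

0.2790

The effusion rate of species i is ∝ p_i/√M_i ∝ n_i/√M_i.
Mole fraction of CO in the effusate = (n_CO/√M_CO) / (n_CO/√M_CO + n_H₂/√M_H₂)
= (2.55/√28.01) / (2.55/√28.01 + 1.77/√2.02) = 0.4818/(0.4818 + 1.245) = 0.2790.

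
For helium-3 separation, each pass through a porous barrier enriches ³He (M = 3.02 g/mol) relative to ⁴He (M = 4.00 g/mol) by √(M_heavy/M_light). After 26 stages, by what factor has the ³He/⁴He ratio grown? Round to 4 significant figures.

Overall factor = α^26 with α = √(4.00/3.02), i.e. (4.00/3.02)^(26/2).
= 1.32450^13 = 38.61.

38.61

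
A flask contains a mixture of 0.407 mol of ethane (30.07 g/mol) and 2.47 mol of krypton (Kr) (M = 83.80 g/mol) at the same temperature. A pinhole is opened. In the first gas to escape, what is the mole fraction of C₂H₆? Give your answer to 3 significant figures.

0.216

Each component's effusion rate ∝ (its partial pressure)·(1/√M) ∝ n_i/√M_i.
So x_C₂H₆ in the escaping gas = (n_C₂H₆/√M_C₂H₆) / Σ(n_i/√M_i)
= (0.407/√30.07) / (0.407/√30.07 + 2.47/√83.80) = 0.07422/(0.07422 + 0.2698) = 0.216.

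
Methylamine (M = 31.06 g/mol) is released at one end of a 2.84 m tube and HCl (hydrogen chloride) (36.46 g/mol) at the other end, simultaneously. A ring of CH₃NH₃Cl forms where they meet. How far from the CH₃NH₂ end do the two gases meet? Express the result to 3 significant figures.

Distances travelled in equal time are proportional to diffusion rates, so d_CH₃NH₂/d_HCl = √(M_HCl/M_CH₃NH₂) = √(36.46/31.06) = 1.083.
With d_CH₃NH₂ + d_HCl = 2.84 m, d_HCl = 2.84/(1 + 1.083) = 1.363 m.
d_CH₃NH₂ = 2.84 − 1.363 = 1.48 m.

1.48 m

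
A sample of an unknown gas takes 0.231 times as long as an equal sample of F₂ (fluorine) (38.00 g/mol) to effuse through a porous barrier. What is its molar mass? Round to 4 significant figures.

2.028 g/mol

Graham's law gives t_X/t_F₂ = √(M_X/M_F₂).
0.231 = √(M_X/38.00)
M_X = 38.00 × 0.231² = 38.00 × 0.05336 = 2.028 g/mol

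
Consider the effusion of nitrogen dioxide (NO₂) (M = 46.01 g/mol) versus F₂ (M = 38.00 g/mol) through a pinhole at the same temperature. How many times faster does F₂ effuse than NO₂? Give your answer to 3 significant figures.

1.10

Using Graham's law: rate_F₂/rate_NO₂ = √(M_NO₂/M_F₂) = √(46.01/38.00) = √1.211 = 1.10.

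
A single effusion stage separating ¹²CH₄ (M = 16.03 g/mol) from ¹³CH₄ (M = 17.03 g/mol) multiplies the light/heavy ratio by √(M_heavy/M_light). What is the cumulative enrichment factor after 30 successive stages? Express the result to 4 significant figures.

2.479

Overall factor = α^30 with α = √(17.03/16.03), i.e. (17.03/16.03)^(30/2).
= 1.06238^15 = 2.479.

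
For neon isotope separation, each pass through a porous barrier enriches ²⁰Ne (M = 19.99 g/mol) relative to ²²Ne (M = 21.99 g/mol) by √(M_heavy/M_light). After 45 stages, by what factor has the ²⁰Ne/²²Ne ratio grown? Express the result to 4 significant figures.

Each stage multiplies the ratio by α = √(21.99/19.99), so after 45 stages the overall factor is α^45 = (21.99/19.99)^(45/2).
= 1.10005^(45/2) = 8.546.

8.546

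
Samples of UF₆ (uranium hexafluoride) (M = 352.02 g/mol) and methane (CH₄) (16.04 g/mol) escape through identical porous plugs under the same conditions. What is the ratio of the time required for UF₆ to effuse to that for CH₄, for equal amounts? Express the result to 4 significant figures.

Since effusion rate ∝ 1/√M, t_UF₆/t_CH₄ = √(M_UF₆/M_CH₄) = √(352.02/16.04) = √21.95 = 4.685.

4.685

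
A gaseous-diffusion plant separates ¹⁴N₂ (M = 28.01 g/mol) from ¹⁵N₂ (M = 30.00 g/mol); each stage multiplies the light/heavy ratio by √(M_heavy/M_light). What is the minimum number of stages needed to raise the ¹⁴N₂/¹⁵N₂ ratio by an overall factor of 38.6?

Per stage α = (30.00/28.01)^(1/2) = 1.07105^0.5, giving ln α = 0.03432.
Need α^N ≥ 38.6 ⇒ N ≥ ln(38.6) / ln α = 3.653 / 0.03432 = 106.45.
Minimum whole number of stages: N = 107.

107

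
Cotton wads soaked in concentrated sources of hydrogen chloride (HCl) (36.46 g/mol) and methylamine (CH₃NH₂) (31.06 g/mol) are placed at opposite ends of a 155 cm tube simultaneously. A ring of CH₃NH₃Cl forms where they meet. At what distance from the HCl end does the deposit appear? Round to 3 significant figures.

74.4 cm

The fronts meet when d_HCl + d_CH₃NH₂ = L with d_HCl/d_CH₃NH₂ = √(M_CH₃NH₂/M_HCl) (Graham's law). Here √(M_CH₃NH₂/M_HCl) = √(31.06/36.46) = 0.9230.
With d_HCl + d_CH₃NH₂ = 155 cm, d_CH₃NH₂ = 155/(1 + 0.9230) = 80.60 cm.
d_HCl = 155 − 80.60 = 74.4 cm.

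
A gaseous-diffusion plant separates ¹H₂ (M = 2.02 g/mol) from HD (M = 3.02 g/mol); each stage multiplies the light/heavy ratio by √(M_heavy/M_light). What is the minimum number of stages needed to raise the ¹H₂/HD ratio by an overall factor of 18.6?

Single-stage factor α = √(3.02/2.02), so ln α = ½ ln(1.49505) = 0.2011.
Need α^N ≥ 18.6 ⇒ N ≥ ln(18.6) / ln α = 2.923 / 0.2011 = 14.54.
So at least 15 stages are needed.

15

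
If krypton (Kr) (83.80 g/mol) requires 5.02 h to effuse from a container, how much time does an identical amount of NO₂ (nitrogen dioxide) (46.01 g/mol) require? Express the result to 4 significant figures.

Graham's law gives t_NO₂/t_Kr = √(M_NO₂/M_Kr) = √(46.01/83.80) = √0.5490 = 0.7410.
So the time for NO₂ is 5.02 × 0.7410 = 3.720 h.

3.720 h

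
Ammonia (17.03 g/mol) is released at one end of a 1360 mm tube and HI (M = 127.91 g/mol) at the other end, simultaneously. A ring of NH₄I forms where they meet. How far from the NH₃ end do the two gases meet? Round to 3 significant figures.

Distances travelled in equal time are proportional to diffusion rates, so d_NH₃/d_HI = √(M_HI/M_NH₃) = √(127.91/17.03) = 2.741.
With d_NH₃ + d_HI = 1360 mm, d_HI = 1360/(1 + 2.741) = 363.6 mm.
d_NH₃ = 1360 − 363.6 = 996 mm.

996 mm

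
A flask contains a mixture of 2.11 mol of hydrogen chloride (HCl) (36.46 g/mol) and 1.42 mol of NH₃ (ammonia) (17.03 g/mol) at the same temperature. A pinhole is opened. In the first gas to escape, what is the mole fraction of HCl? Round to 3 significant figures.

0.504

Rate_i ∝ x_i/√M_i (Graham's law weighted by mole fraction), so the effusate composition follows n_i/√M_i.
x_HCl(eff) = (n_HCl/√M_HCl) / (n_HCl/√M_HCl + n_NH₃/√M_NH₃)
= (2.11/√36.46) / (2.11/√36.46 + 1.42/√17.03) = 0.3494/(0.3494 + 0.3441) = 0.504.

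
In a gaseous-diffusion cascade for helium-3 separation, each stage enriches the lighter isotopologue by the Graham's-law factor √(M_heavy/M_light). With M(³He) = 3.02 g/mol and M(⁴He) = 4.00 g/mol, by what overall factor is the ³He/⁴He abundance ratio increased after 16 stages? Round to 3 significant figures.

9.47

Each stage multiplies the ratio by α = √(4.00/3.02), so after 16 stages the overall factor is α^16 = (4.00/3.02)^(16/2).
= 1.32450^8 = 9.47.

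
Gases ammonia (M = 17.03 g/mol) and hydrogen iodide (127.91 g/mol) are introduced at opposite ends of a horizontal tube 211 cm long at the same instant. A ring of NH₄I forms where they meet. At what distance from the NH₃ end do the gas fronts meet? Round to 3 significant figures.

Graham's law gives d_NH₃/d_HI = rate_NH₃/rate_HI = √(M_HI/M_NH₃) = √(127.91/17.03) = 2.741.
With d_NH₃ + d_HI = 211 cm, d_HI = 211/(1 + 2.741) = 56.41 cm.
d_NH₃ = 211 − 56.41 = 155 cm.

155 cm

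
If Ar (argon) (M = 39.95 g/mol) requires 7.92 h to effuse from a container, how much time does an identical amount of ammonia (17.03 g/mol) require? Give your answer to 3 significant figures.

Using Graham's law: t_NH₃/t_Ar = √(M_NH₃/M_Ar) = √(17.03/39.95) = √0.4263 = 0.6529.
So the time for NH₃ is 7.92 × 0.6529 = 5.17 h.

5.17 h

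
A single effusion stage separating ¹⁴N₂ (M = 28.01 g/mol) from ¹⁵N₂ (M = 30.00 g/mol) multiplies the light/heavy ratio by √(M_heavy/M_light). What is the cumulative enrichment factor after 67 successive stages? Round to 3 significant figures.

Overall factor = α^67 with α = √(30.00/28.01), i.e. (30.00/28.01)^(67/2).
= 1.07105^(67/2) = 9.97.

9.97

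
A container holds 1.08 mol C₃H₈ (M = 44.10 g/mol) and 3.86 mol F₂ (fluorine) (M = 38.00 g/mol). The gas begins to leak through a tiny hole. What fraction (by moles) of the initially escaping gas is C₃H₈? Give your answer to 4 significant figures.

Effusion rate of each component ∝ n_i/√M_i (partial pressure × 1/√M).
x_C₃H₈(eff) = (n_C₃H₈/√M_C₃H₈) / (n_C₃H₈/√M_C₃H₈ + n_F₂/√M_F₂)
= (1.08/√44.10) / (1.08/√44.10 + 3.86/√38.00) = 0.1626/(0.1626 + 0.6262) = 0.2062.

0.2062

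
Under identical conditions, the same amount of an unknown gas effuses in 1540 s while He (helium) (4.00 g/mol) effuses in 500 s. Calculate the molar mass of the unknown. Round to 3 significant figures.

From Graham's law, t_X/t_He = √(M_X/M_He).
1540/500 = 3.080 = √(M_X/4.00)
M_X = 4.00 × 3.080² = 4.00 × 9.486 = 37.9 g/mol

37.9 g/mol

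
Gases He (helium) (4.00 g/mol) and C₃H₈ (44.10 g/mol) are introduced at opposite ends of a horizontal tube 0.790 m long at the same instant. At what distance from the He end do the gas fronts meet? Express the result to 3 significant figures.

0.607 m

The fronts meet when d_He + d_C₃H₈ = L with d_He/d_C₃H₈ = √(M_C₃H₈/M_He) (Graham's law). Here √(M_C₃H₈/M_He) = √(44.10/4.00) = 3.320.
With d_He + d_C₃H₈ = 0.790 m, d_C₃H₈ = 0.790/(1 + 3.320) = 0.1829 m.
d_He = 0.790 − 0.1829 = 0.607 m.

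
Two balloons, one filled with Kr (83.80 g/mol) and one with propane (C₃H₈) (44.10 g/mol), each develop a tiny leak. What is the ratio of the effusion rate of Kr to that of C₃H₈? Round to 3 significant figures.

0.725

From Graham's law, rate_Kr/rate_C₃H₈ = √(M_C₃H₈/M_Kr) = √(44.10/83.80) = √0.5263 = 0.725.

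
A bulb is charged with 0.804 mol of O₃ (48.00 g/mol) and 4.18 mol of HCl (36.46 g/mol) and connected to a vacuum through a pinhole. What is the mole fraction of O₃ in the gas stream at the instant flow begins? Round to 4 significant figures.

Effusion rate of each component ∝ n_i/√M_i (partial pressure × 1/√M).
Mole fraction of O₃ in the effusate = (n_O₃/√M_O₃) / (n_O₃/√M_O₃ + n_HCl/√M_HCl)
= (0.804/√48.00) / (0.804/√48.00 + 4.18/√36.46) = 0.1160/(0.1160 + 0.6923) = 0.1436.

0.1436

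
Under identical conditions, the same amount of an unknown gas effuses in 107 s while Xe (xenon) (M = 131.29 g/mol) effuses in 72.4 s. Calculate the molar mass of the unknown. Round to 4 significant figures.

By Graham's law, t_X/t_Xe = √(M_X/M_Xe).
107/72.4 = 1.478 = √(M_X/131.29)
M_X = 131.29 × 1.478² = 131.29 × 2.184 = 286.8 g/mol

286.8 g/mol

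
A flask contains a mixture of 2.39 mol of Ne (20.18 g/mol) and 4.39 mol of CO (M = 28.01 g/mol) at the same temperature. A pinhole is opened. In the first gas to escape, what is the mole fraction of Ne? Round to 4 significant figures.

Effusion rate of each component ∝ n_i/√M_i (partial pressure × 1/√M).
So x_Ne in the escaping gas = (n_Ne/√M_Ne) / Σ(n_i/√M_i)
= (2.39/√20.18) / (2.39/√20.18 + 4.39/√28.01) = 0.5320/(0.5320 + 0.8295) = 0.3908.

0.3908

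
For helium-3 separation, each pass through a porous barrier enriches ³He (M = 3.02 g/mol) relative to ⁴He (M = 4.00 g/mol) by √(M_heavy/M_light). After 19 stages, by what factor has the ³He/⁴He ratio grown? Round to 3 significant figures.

14.4

After 19 stages the ratio has grown by (√(4.00/3.02))^19 = (4.00/3.02)^(19/2).
= 1.32450^(19/2) = 14.4.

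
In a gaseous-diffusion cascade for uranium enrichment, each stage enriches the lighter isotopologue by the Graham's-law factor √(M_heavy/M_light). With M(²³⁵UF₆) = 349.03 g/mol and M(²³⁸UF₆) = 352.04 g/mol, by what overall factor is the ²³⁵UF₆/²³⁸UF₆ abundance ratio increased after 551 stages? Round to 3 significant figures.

Each stage multiplies the ratio by α = √(352.04/349.03), so after 551 stages the overall factor is α^551 = (352.04/349.03)^(551/2).
= 1.00862^(551/2) = 10.7.

10.7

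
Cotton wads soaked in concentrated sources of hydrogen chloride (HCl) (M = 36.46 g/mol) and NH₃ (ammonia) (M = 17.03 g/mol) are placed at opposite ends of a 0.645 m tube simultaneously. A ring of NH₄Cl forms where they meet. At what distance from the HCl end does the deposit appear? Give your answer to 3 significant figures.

Distances travelled in equal time are proportional to diffusion rates, so d_HCl/d_NH₃ = √(M_NH₃/M_HCl) = √(17.03/36.46) = 0.6834.
With d_HCl + d_NH₃ = 0.645 m, d_NH₃ = 0.645/(1 + 0.6834) = 0.3831 m.
d_HCl = 0.645 − 0.3831 = 0.262 m.

0.262 m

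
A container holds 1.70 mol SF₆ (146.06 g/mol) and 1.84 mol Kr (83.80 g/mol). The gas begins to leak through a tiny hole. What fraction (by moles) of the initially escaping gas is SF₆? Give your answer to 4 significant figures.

Each component's effusion rate ∝ (its partial pressure)·(1/√M) ∝ n_i/√M_i.
x_SF₆(eff) = (n_SF₆/√M_SF₆) / (n_SF₆/√M_SF₆ + n_Kr/√M_Kr)
= (1.70/√146.06) / (1.70/√146.06 + 1.84/√83.80) = 0.1407/(0.1407 + 0.2010) = 0.4117.

0.4117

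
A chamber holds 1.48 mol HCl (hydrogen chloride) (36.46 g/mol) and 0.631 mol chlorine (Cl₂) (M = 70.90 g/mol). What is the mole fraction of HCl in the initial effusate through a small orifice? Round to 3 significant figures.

0.766

Rate_i ∝ x_i/√M_i (Graham's law weighted by mole fraction), so the effusate composition follows n_i/√M_i.
x_HCl(eff) = (n_HCl/√M_HCl) / (n_HCl/√M_HCl + n_Cl₂/√M_Cl₂)
= (1.48/√36.46) / (1.48/√36.46 + 0.631/√70.90) = 0.2451/(0.2451 + 0.07494) = 0.766.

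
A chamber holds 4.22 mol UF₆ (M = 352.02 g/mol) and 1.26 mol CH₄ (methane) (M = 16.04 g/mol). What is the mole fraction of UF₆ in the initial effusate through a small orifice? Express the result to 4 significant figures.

Rate_i ∝ x_i/√M_i (Graham's law weighted by mole fraction), so the effusate composition follows n_i/√M_i.
x_UF₆(eff) = (n_UF₆/√M_UF₆) / (n_UF₆/√M_UF₆ + n_CH₄/√M_CH₄)
= (4.22/√352.02) / (4.22/√352.02 + 1.26/√16.04) = 0.2249/(0.2249 + 0.3146) = 0.4169.

0.4169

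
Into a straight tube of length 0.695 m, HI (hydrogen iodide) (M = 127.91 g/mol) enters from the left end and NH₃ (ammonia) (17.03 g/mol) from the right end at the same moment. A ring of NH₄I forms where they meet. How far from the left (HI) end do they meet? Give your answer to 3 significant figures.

0.186 m

Graham's law gives d_HI/d_NH₃ = rate_HI/rate_NH₃ = √(M_NH₃/M_HI) = √(17.03/127.91) = 0.3649.
With d_HI + d_NH₃ = 0.695 m, d_NH₃ = 0.695/(1 + 0.3649) = 0.5092 m.
d_HI = 0.695 − 0.5092 = 0.186 m.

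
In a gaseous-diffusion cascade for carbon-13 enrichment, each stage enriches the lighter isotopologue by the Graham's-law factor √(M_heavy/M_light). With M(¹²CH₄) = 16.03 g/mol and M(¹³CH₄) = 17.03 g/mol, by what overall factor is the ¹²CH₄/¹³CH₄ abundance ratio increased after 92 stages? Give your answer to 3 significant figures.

16.2

Each stage multiplies the ratio by α = √(17.03/16.03), so after 92 stages the overall factor is α^92 = (17.03/16.03)^(92/2).
= 1.06238^46 = 16.2.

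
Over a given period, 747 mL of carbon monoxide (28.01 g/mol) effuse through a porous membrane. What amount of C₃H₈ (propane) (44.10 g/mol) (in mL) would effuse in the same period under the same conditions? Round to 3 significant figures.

595 mL

From Graham's law, rate_C₃H₈/rate_CO = √(M_CO/M_C₃H₈) = √(28.01/44.10) = √0.6351 = 0.7970.
So the volume for C₃H₈ is 747 × 0.7970 = 595 mL.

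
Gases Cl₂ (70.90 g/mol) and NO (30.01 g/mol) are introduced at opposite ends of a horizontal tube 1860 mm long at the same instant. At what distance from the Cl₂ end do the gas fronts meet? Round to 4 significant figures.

733.1 mm

Graham's law gives d_Cl₂/d_NO = rate_Cl₂/rate_NO = √(M_NO/M_Cl₂) = √(30.01/70.90) = 0.6506.
With d_Cl₂ + d_NO = 1860 mm, d_NO = 1860/(1 + 0.6506) = 1127 mm.
d_Cl₂ = 1860 − 1127 = 733.1 mm.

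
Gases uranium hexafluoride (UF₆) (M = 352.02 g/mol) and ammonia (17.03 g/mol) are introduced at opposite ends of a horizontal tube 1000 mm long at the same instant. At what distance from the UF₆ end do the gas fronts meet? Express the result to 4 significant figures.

180.3 mm

Graham's law gives d_UF₆/d_NH₃ = rate_UF₆/rate_NH₃ = √(M_NH₃/M_UF₆) = √(17.03/352.02) = 0.2199.
With d_UF₆ + d_NH₃ = 1000 mm, d_NH₃ = 1000/(1 + 0.2199) = 819.7 mm.
d_UF₆ = 1000 − 819.7 = 180.3 mm.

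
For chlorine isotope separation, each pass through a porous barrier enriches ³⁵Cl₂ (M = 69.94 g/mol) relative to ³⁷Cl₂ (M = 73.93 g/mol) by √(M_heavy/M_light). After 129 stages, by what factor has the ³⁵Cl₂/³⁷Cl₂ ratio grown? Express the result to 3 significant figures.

35.8

Each stage multiplies the ratio by α = √(73.93/69.94), so after 129 stages the overall factor is α^129 = (73.93/69.94)^(129/2).
= 1.05705^(129/2) = 35.8.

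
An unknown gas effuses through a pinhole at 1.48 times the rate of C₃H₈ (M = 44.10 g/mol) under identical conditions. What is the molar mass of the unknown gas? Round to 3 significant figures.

Graham's law gives rate_X/rate_C₃H₈ = √(M_C₃H₈/M_X).
1.48 = √(44.10/M_X)
M_X = 44.10 / 1.48² = 44.10 / 2.190 = 20.1 g/mol

20.1 g/mol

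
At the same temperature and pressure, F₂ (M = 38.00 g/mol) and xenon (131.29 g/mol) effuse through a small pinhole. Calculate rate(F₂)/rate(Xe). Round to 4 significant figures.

Graham's law gives rate_F₂/rate_Xe = √(M_Xe/M_F₂) = √(131.29/38.00) = √3.455 = 1.859.

1.859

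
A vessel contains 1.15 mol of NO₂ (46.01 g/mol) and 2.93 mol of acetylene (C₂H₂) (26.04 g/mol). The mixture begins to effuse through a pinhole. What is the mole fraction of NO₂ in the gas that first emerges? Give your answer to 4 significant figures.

Rate_i ∝ x_i/√M_i (Graham's law weighted by mole fraction), so the effusate composition follows n_i/√M_i.
Mole fraction of NO₂ in the effusate = (n_NO₂/√M_NO₂) / (n_NO₂/√M_NO₂ + n_C₂H₂/√M_C₂H₂)
= (1.15/√46.01) / (1.15/√46.01 + 2.93/√26.04) = 0.1695/(0.1695 + 0.5742) = 0.2280.

0.2280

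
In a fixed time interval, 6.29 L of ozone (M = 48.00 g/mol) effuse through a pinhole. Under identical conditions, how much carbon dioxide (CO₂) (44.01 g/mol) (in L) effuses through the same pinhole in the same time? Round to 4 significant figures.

Since effusion rate ∝ 1/√M, rate_CO₂/rate_O₃ = √(M_O₃/M_CO₂) = √(48.00/44.01) = √1.091 = 1.044.
So the volume for CO₂ is 6.29 × 1.044 = 6.569 L.

6.569 L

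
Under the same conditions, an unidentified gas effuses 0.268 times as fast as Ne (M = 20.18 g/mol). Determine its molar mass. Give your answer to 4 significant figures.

281.0 g/mol

From Graham's law, rate_X/rate_Ne = √(M_Ne/M_X).
0.268 = √(20.18/M_X)
M_X = 20.18 / 0.268² = 20.18 / 0.07182 = 281.0 g/mol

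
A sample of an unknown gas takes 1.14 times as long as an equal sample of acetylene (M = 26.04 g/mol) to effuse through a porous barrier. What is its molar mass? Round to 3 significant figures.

Since effusion rate ∝ 1/√M, t_X/t_C₂H₂ = √(M_X/M_C₂H₂).
1.14 = √(M_X/26.04)
M_X = 26.04 × 1.14² = 26.04 × 1.300 = 33.8 g/mol

33.8 g/mol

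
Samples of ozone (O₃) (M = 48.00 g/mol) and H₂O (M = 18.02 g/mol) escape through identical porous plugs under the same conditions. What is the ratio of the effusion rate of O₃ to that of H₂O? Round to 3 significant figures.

From Graham's law, rate_O₃/rate_H₂O = √(M_H₂O/M_O₃) = √(18.02/48.00) = √0.3754 = 0.613.

0.613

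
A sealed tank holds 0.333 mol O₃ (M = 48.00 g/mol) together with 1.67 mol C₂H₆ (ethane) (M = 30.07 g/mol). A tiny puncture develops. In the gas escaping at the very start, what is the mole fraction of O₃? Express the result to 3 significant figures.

0.136

Each component's effusion rate ∝ (its partial pressure)·(1/√M) ∝ n_i/√M_i.
x_O₃(eff) = (n_O₃/√M_O₃) / (n_O₃/√M_O₃ + n_C₂H₆/√M_C₂H₆)
= (0.333/√48.00) / (0.333/√48.00 + 1.67/√30.07) = 0.04806/(0.04806 + 0.3045) = 0.136.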